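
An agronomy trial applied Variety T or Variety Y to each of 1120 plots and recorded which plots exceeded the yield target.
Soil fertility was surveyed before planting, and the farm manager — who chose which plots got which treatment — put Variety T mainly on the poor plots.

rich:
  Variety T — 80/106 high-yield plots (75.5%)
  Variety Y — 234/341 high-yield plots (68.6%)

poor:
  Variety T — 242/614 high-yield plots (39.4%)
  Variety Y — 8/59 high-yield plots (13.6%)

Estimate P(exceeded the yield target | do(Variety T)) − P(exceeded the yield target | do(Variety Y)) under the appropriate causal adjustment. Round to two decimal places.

+0.18

Soil fertility differs across varietys for reasons unrelated to any effect of the variety itself, and it separately predicts the outcome — a classic confounder. We must compare within soil fertility levels.
Adjusting over the population distribution of soil fertility: 0.399·(0.755−0.686) + 0.601·(0.394−0.136) = +0.183.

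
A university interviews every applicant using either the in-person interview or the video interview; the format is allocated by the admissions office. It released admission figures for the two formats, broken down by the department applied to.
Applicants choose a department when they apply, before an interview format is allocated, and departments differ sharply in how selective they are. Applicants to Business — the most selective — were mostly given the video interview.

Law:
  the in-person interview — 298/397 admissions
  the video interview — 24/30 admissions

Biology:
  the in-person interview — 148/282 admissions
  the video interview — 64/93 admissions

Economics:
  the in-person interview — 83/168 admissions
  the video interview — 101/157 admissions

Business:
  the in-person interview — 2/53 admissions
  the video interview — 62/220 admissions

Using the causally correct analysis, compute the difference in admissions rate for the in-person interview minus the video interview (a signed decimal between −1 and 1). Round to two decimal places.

Since department is a pre-existing factor (not a product of the interview format) and it affects the outcome on its own, it is a confounder. The stratified rates, not the pooled rate, identify the causal effect.
Adjusting over the population distribution of department: 0.305·(0.751−0.800) + 0.268·(0.525−0.688) + 0.232·(0.494−0.643) + 0.195·(0.038−0.282) = -0.141.

-0.14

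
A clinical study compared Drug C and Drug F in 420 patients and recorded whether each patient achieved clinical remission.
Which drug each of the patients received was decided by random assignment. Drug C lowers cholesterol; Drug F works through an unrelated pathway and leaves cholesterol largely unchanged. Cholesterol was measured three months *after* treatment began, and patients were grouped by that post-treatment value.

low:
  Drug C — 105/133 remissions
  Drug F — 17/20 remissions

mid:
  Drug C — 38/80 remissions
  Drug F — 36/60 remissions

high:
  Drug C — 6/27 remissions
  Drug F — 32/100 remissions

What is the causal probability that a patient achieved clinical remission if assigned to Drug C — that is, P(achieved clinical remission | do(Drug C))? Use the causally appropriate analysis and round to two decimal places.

0.62

The stratified and pooled comparisons disagree (Drug F wins within each cholesterol; Drug C wins overall), so the answer turns on the causal role of cholesterol.
Cholesterol here is a post-treatment variable shaped by the drug; conditioning on it would introduce bias rather than remove it. The overall comparison is the causal one.
So P(outcome | do(Drug C)) is just the pooled rate for Drug C: 149/240 = 0.621.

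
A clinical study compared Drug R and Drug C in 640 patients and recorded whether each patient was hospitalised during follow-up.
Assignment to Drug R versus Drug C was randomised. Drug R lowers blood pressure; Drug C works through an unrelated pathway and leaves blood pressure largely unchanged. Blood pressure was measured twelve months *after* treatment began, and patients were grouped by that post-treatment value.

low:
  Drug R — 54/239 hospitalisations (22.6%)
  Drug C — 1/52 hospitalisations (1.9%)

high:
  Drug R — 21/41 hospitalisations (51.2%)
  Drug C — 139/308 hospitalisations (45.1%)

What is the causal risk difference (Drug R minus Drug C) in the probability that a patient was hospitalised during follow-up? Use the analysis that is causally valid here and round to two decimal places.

-0.12

The distribution of blood pressure is itself part of what the drug does — it is an intermediate outcome. Holding it fixed would remove that part of the effect; the total effect is the pooled difference.
The causal difference is the pooled difference: 0.268 − 0.389 = -0.121.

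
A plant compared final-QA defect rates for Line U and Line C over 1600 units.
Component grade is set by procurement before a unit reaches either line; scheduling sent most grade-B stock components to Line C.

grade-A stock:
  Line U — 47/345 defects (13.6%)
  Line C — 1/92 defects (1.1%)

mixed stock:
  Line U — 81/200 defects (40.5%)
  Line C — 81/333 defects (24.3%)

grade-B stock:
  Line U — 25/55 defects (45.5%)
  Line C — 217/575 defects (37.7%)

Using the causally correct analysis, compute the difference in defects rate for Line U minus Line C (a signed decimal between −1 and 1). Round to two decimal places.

Component grade is set before the line has any effect — it is not caused by the line — and it independently drives the outcome. That makes it a confounder, so the causal comparison is within component grade levels.
Adjusting over the population distribution of component grade: 0.273·(0.136−0.011) + 0.333·(0.405−0.243) + 0.394·(0.455−0.377) = +0.119.

+0.12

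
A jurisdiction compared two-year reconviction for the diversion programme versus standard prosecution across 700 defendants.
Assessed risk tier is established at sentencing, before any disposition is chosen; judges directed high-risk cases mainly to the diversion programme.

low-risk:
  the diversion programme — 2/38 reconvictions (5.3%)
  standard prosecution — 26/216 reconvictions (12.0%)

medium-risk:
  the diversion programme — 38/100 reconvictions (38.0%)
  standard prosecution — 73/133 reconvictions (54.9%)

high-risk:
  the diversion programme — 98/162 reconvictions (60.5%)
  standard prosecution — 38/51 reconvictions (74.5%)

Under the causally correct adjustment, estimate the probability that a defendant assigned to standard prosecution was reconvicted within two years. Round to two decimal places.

Within every assessed risk tier level the diversion programme has the lower rate, yet pooled standard prosecution does — Simpson's reversal.
The imbalance in assessed risk tier arose from how defendants were allocated, not from anything the disposition did; and assessed risk tier independently affects the outcome. The pooled gap is confounded — condition on assessed risk tier.
Standardising standard prosecution to the population assessed risk tier mix: 0.363·26/216 + 0.333·73/133 + 0.304·38/51 = 0.453.

0.45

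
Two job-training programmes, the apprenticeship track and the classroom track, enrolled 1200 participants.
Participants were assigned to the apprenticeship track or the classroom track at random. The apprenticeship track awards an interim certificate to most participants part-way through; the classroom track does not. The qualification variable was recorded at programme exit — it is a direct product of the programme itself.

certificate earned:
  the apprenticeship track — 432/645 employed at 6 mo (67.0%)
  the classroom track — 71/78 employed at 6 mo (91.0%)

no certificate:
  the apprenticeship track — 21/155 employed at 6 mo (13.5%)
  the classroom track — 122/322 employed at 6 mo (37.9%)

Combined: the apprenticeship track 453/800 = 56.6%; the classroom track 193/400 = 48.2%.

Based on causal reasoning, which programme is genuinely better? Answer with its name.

the apprenticeship track

Qualification attained during the programme is downstream of the programme. One should not condition on a consequence of treatment, so the overall rates are the right comparison.
Pooled: the apprenticeship track 56.6% vs the classroom track 48.2%; the apprenticeship track is higher overall.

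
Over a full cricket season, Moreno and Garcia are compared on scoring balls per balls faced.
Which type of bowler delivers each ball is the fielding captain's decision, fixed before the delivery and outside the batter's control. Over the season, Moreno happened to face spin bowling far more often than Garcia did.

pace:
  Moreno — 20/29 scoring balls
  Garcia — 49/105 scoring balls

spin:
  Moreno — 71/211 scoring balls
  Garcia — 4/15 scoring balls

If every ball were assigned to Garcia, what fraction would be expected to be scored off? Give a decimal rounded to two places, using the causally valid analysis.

Within every bowling type level Moreno has the higher rate, yet pooled Garcia does — Simpson's reversal.
Bowling type differs across players for reasons unrelated to any effect of the player itself, and it separately predicts the outcome — a classic confounder. We must compare within bowling type levels.
Standardising Garcia to the population bowling type mix: 0.372·49/105 + 0.628·4/15 = 0.341.

0.34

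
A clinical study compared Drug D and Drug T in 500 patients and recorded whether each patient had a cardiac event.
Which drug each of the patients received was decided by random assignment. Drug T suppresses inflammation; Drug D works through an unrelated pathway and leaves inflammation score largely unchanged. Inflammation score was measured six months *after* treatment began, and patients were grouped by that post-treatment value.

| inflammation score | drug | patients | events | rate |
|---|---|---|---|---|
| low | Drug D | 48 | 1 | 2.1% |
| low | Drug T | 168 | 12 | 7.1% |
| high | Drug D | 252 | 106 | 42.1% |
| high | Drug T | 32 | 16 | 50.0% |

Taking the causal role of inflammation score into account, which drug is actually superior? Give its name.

Drug D is lower inside every inflammation score stratum but Drug T is lower in aggregate. Whether to stratify depends on how inflammation score relates to the drug.
Inflammation score here is a post-treatment variable shaped by the drug; conditioning on it would introduce bias rather than remove it. The overall comparison is the causal one.
Pooled: Drug D 35.7% vs Drug T 14.0%; Drug T is lower overall.

Drug T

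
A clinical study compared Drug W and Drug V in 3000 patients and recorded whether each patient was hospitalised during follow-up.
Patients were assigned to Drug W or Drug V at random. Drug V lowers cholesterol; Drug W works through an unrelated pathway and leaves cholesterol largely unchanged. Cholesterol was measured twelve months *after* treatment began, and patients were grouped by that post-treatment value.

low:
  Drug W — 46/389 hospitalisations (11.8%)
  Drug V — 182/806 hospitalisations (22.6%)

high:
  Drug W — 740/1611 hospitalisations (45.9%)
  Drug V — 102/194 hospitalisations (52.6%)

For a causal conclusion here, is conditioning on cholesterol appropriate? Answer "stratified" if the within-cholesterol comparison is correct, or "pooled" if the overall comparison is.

pooled

Because the drug influences cholesterol, cholesterol is a post-treatment mediator, not a confounder. Stratifying on it would bias the estimate; the causal effect is the crude pooled difference.
Pooled: Drug W 39.3% vs Drug V 28.4%; Drug V is lower overall.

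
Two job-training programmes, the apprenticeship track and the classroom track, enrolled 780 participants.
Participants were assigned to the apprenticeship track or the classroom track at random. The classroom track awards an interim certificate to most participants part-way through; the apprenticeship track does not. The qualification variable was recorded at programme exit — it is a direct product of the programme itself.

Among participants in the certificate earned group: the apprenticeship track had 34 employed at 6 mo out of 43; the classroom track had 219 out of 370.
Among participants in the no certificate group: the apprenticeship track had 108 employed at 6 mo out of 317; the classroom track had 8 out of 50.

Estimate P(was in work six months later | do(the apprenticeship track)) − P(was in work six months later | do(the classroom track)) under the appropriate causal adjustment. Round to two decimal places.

-0.15

Stratifying would compare programmes among participants the programmes themselves sorted into qualification attained during the programme groups — a form of selection on an intermediate. The unconditioned pooled rates give the total causal effect.
The causal difference is the pooled difference: 0.394 − 0.540 = -0.146.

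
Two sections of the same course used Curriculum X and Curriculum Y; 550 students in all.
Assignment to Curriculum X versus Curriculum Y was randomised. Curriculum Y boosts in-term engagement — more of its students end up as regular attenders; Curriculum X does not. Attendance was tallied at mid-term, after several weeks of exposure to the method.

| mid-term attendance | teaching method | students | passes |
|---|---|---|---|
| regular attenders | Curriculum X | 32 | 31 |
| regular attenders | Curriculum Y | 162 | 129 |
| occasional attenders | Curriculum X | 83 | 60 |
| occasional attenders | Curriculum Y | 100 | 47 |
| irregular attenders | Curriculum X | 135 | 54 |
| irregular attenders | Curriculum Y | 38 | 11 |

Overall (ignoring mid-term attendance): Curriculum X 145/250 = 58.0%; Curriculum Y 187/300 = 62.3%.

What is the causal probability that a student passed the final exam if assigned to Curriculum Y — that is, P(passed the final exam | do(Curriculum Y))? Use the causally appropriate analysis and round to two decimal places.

0.62

The distribution of mid-term attendance is itself part of what the teaching method does — it is an intermediate outcome. Holding it fixed would remove that part of the effect; the total effect is the pooled difference.
So P(outcome | do(Curriculum Y)) is just the pooled rate for Curriculum Y: 187/300 = 0.623.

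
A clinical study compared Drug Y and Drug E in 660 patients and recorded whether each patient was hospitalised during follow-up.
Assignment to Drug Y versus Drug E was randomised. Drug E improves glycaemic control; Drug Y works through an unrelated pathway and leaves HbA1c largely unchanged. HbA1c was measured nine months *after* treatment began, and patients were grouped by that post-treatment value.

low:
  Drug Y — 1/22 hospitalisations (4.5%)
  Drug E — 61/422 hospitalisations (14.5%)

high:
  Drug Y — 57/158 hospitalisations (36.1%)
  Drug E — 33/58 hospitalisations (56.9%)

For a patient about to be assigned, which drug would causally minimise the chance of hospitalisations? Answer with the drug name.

The HbA1c-specific comparison favours Drug Y throughout, but the pooled figures favour Drug E. The question is whether to condition on HbA1c.
HbA1c lies on the pathway drug → HbA1c → outcome, so adjusting for it blocks the indirect effect. For the total causal effect of drug, use the unadjusted pooled rates.
Pooled: Drug Y 32.2% vs Drug E 19.6%; Drug E is lower overall.

Drug E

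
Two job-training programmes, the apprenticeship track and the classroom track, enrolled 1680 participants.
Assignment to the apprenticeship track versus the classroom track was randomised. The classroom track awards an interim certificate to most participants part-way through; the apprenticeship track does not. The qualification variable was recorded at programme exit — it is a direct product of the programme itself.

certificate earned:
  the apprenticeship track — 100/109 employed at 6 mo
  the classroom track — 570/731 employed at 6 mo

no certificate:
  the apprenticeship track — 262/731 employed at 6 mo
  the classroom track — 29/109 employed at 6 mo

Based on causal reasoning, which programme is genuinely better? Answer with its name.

the classroom track

Because the programme influences qualification attained during the programme, qualification attained during the programme is a post-treatment mediator, not a confounder. Stratifying on it would bias the estimate; the causal effect is the crude pooled difference.
Pooled: the apprenticeship track 43.1% vs the classroom track 71.3%; the classroom track is higher overall.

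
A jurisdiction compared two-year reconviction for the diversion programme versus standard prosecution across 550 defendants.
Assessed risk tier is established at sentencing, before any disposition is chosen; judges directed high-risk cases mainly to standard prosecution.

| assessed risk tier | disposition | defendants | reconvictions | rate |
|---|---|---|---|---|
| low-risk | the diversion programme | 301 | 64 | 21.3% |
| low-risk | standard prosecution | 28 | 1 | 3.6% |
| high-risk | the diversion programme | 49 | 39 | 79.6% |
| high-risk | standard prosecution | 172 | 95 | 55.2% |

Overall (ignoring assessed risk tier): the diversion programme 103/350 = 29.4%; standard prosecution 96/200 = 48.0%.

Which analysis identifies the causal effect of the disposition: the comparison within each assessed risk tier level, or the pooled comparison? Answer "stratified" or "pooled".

stratified

The imbalance in assessed risk tier arose from how defendants were allocated, not from anything the disposition did; and assessed risk tier independently affects the outcome. The pooled gap is confounded — condition on assessed risk tier.
Within each level — low-risk: 21.3% vs 3.6%; high-risk: 79.6% vs 55.2% — standard prosecution is lower every time.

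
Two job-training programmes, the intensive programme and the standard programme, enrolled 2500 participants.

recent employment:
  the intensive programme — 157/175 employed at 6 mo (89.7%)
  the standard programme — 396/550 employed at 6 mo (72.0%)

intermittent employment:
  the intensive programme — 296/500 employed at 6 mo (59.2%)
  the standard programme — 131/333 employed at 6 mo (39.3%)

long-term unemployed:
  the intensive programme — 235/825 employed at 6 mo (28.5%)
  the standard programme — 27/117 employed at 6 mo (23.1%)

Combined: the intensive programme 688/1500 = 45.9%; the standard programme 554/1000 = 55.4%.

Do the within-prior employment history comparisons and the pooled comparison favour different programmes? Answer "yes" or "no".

Within each prior employment history level (recent employment 89.7% vs 72.0%; intermittent employment 59.2% vs 39.3%; long-term unemployed 28.5% vs 23.1%), the intensive programme has the higher rate every time. Pooled: 45.9% vs 55.4% — the standard programme has the higher rate overall. The two comparisons disagree.

yes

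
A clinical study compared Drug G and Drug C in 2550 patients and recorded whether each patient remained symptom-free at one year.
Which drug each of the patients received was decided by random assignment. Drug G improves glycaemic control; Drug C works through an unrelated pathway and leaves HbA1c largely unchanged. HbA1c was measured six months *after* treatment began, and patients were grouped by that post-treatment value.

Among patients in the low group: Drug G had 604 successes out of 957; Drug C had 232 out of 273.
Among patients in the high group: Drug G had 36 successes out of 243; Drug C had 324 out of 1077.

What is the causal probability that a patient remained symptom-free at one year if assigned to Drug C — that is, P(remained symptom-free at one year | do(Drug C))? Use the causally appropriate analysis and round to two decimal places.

0.41

The stratified and pooled comparisons disagree (Drug C wins within each HbA1c; Drug G wins overall), so the answer turns on the causal role of HbA1c.
HbA1c here is a post-treatment variable shaped by the drug; conditioning on it would introduce bias rather than remove it. The overall comparison is the causal one.
So P(outcome | do(Drug C)) is just the pooled rate for Drug C: 556/1350 = 0.412.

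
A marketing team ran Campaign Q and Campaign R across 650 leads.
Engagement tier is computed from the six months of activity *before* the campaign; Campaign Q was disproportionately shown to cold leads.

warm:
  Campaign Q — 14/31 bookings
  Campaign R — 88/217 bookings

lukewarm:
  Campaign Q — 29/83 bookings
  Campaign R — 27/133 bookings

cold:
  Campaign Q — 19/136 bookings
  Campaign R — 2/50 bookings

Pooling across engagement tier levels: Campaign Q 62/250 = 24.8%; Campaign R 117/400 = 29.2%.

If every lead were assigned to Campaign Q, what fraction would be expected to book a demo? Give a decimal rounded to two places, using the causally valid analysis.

The engagement tier-specific comparison favours Campaign Q throughout, but the pooled figures favour Campaign R. The question is whether to condition on engagement tier.
Here engagement tier is a common cause — it drives both which campaign a case falls under and the outcome. The crude comparison mixes populations; the stratum-specific rates are the causally relevant ones.
Standardising Campaign Q to the population engagement tier mix: 0.382·14/31 + 0.332·29/83 + 0.286·19/136 = 0.328.

0.33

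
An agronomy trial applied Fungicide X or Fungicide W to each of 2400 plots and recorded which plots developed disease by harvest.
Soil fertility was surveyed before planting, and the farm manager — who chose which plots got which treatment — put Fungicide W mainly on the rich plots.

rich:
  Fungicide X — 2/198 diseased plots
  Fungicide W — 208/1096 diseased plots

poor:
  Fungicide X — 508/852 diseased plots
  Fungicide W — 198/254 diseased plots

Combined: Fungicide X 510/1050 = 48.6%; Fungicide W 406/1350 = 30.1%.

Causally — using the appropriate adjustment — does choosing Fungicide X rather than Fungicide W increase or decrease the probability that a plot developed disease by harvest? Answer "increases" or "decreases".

decreases

Within every soil fertility level Fungicide X has the lower rate, yet pooled Fungicide W does — Simpson's reversal.
Soil fertility satisfies the back-door criterion: it is not a descendant of the fungicide, and it blocks the spurious path from fungicide to outcome. Adjusting for it (i.e., using the within-soil fertility rates) gives the causal effect.
Within each level — rich: 1.0% vs 19.0%; poor: 59.6% vs 78.0% — Fungicide X is lower every time.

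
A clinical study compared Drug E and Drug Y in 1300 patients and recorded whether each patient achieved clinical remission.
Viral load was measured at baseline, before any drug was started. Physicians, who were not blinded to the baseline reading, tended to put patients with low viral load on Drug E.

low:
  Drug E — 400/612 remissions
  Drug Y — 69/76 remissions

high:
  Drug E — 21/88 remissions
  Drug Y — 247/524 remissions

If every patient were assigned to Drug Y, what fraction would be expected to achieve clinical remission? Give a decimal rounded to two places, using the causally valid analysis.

0.70

Viral load differs across drugs for reasons unrelated to any effect of the drug itself, and it separately predicts the outcome — a classic confounder. We must compare within viral load levels.
Standardising Drug Y to the population viral load mix: 0.529·69/76 + 0.471·247/524 = 0.702.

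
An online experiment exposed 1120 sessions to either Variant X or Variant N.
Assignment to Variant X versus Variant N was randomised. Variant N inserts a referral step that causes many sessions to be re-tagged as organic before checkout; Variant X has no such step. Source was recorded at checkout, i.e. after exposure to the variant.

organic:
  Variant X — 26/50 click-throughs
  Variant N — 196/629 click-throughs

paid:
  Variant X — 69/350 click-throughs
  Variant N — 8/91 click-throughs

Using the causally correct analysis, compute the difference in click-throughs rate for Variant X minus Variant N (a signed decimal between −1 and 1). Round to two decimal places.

The traffic source-specific comparison favours Variant X throughout, but the pooled figures favour Variant N. The question is whether to condition on traffic source.
Traffic source lies on the pathway variant → traffic source → outcome, so adjusting for it blocks the indirect effect. For the total causal effect of variant, use the unadjusted pooled rates.
The causal difference is the pooled difference: 0.237 − 0.283 = -0.046.

-0.05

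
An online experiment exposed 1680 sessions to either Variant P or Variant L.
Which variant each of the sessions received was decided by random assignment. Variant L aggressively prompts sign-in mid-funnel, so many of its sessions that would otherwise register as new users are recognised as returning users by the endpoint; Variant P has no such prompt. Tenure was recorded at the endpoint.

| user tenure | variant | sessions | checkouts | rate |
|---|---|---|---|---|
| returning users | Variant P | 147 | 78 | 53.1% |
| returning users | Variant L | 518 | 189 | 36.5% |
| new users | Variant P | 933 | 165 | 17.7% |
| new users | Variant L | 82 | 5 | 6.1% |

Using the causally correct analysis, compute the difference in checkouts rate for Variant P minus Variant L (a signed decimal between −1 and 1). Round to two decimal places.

User tenure here is a post-treatment variable shaped by the variant; conditioning on it would introduce bias rather than remove it. The overall comparison is the causal one.
The causal difference is the pooled difference: 0.225 − 0.323 = -0.098.

-0.10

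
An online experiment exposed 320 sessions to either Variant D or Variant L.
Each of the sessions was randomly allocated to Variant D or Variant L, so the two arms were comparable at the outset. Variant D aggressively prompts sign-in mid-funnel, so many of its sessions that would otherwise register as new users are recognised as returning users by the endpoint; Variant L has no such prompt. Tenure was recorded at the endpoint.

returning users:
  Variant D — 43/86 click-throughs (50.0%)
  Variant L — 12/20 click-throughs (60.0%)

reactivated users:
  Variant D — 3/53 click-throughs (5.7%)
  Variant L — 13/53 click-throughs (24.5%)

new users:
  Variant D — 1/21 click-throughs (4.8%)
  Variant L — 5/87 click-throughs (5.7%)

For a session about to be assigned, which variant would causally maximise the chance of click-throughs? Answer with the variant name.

Within every user tenure level Variant L has the higher rate, yet pooled Variant D does — Simpson's reversal.
User tenure here is a post-treatment variable shaped by the variant; conditioning on it would introduce bias rather than remove it. The overall comparison is the causal one.
Pooled: Variant D 29.4% vs Variant L 18.8%; Variant D is higher overall.

Variant D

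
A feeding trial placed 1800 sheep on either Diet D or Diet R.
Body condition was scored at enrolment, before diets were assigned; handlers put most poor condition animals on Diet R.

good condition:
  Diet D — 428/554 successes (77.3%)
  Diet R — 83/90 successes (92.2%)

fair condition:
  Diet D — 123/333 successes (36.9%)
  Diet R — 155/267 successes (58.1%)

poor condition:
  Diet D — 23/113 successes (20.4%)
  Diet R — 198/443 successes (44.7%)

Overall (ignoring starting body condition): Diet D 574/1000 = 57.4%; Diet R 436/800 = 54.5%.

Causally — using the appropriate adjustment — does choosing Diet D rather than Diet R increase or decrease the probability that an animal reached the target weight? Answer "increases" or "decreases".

Starting body condition is set before the diet has any effect — it is not caused by the diet — and it independently drives the outcome. That makes it a confounder, so the causal comparison is within starting body condition levels.
Within each level — good condition: 77.3% vs 92.2%; fair condition: 36.9% vs 58.1%; poor condition: 20.4% vs 44.7% — Diet R is higher every time.

decreases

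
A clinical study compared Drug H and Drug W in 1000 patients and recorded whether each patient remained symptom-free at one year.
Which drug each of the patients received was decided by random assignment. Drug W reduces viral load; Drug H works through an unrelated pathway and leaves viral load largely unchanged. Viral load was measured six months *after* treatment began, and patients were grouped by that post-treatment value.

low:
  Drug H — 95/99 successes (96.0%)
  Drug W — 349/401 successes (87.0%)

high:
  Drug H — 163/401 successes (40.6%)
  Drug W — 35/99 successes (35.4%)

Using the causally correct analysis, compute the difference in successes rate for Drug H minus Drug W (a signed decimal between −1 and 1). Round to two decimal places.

-0.25

The viral load-specific comparison favours Drug H throughout, but the pooled figures favour Drug W. The question is whether to condition on viral load.
Viral load is recorded after the drug and is itself shifted by it — it sits on the causal path from drug to outcome. Conditioning on a mediator would strip out part of the effect we want; the pooled comparison gives the total causal effect.
The causal difference is the pooled difference: 0.516 − 0.768 = -0.252.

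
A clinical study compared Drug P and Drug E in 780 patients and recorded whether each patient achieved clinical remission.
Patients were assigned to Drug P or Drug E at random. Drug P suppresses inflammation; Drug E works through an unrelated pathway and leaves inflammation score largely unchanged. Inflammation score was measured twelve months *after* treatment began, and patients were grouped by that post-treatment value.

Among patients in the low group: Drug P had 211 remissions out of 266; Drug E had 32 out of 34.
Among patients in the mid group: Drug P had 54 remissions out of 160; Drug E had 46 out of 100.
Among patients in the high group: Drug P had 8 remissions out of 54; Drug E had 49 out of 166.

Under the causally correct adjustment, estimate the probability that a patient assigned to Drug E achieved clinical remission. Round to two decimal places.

0.42

Within every inflammation score level Drug E has the higher rate, yet pooled Drug P does — Simpson's reversal.
Stratifying would compare drugs among patients the drugs themselves sorted into inflammation score groups — a form of selection on an intermediate. The unconditioned pooled rates give the total causal effect.
So P(outcome | do(Drug E)) is just the pooled rate for Drug E: 127/300 = 0.423.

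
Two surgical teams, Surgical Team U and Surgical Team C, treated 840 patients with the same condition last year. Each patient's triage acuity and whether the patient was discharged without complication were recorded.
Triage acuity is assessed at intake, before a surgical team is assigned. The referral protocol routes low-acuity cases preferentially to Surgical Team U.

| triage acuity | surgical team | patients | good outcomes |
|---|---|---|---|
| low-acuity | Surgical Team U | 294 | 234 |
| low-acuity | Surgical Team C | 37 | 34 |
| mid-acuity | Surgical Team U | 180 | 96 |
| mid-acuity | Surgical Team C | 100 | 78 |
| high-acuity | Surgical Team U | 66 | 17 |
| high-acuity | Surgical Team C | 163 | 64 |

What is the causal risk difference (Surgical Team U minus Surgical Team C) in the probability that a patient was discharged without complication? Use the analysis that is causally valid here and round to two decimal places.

-0.17

Here triage acuity is a common cause — it drives both which surgical team a case falls under and the outcome. The crude comparison mixes populations; the stratum-specific rates are the causally relevant ones.
Adjusting over the population distribution of triage acuity: 0.394·(0.796−0.919) + 0.333·(0.533−0.780) + 0.273·(0.258−0.393) = -0.168.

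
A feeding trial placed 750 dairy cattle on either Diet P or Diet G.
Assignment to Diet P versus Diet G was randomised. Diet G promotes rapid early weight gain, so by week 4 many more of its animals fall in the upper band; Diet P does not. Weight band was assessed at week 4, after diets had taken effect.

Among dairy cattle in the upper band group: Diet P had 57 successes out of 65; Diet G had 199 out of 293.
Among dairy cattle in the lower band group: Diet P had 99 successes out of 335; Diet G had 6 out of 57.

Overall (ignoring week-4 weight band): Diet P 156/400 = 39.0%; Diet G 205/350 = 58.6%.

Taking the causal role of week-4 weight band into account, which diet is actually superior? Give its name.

The stratified and pooled comparisons disagree (Diet P wins within each week-4 weight band; Diet G wins overall), so the answer turns on the causal role of week-4 weight band.
Week-4 weight band lies on the pathway diet → week-4 weight band → outcome, so adjusting for it blocks the indirect effect. For the total causal effect of diet, use the unadjusted pooled rates.
Pooled: Diet P 39.0% vs Diet G 58.6%; Diet G is higher overall.

Diet G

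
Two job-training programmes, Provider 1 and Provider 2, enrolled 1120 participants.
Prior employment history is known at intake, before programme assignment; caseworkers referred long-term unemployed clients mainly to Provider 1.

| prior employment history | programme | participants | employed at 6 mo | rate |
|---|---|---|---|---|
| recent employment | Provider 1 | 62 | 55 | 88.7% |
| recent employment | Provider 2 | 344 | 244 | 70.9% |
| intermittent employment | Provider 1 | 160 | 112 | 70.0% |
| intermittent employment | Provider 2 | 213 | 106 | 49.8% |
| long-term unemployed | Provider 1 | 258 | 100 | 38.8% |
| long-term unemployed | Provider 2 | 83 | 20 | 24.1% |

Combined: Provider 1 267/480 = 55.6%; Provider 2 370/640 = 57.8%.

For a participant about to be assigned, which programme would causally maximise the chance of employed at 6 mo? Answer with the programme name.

Provider 1

Nothing the programme does changes prior employment history; the imbalance is an allocation artefact. With prior employment history also predicting the outcome, the pooled figure is confounded, and the within-stratum comparison is the causal one.
Within each level — recent employment: 88.7% vs 70.9%; intermittent employment: 70.0% vs 49.8%; long-term unemployed: 38.8% vs 24.1% — Provider 1 is higher every time.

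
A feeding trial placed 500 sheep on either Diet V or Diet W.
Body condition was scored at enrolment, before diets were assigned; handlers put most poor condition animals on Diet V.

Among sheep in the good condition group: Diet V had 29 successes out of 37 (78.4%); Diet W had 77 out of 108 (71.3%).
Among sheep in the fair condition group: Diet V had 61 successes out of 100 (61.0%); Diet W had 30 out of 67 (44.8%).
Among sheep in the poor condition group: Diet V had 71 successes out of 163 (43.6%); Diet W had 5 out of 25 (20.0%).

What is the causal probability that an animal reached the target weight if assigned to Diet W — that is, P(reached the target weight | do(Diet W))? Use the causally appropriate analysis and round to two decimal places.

The imbalance in starting body condition arose from how sheep were allocated, not from anything the diet did; and starting body condition independently affects the outcome. The pooled gap is confounded — condition on starting body condition.
Standardising Diet W to the population starting body condition mix: 0.290·77/108 + 0.334·30/67 + 0.376·5/25 = 0.432.

0.43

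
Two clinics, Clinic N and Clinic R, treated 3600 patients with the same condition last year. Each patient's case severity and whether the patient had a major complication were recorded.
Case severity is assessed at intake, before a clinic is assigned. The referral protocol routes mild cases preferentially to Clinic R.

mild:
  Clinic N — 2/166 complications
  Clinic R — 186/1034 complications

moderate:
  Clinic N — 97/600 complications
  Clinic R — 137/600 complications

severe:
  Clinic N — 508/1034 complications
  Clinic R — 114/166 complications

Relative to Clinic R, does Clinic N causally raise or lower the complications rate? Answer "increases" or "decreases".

Clinic N is lower inside every case severity stratum but Clinic R is lower in aggregate. Whether to stratify depends on how case severity relates to the clinic.
Since case severity is a pre-existing factor (not a product of the clinic) and it affects the outcome on its own, it is a confounder. The stratified rates, not the pooled rate, identify the causal effect.
Within each level — mild: 1.2% vs 18.0%; moderate: 16.2% vs 22.8%; severe: 49.1% vs 68.7% — Clinic N is lower every time.

decreases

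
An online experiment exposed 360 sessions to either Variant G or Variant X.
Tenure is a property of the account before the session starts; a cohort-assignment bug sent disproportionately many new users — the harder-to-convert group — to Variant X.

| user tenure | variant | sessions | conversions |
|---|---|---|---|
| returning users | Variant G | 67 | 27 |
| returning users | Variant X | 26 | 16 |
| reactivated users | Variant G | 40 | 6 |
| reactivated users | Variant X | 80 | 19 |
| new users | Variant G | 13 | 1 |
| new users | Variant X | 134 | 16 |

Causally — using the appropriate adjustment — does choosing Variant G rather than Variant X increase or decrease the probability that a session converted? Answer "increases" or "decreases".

Since user tenure is a pre-existing factor (not a product of the variant) and it affects the outcome on its own, it is a confounder. The stratified rates, not the pooled rate, identify the causal effect.
Within each level — returning users: 40.3% vs 61.5%; reactivated users: 15.0% vs 23.8%; new users: 7.7% vs 11.9% — Variant X is higher every time.

decreases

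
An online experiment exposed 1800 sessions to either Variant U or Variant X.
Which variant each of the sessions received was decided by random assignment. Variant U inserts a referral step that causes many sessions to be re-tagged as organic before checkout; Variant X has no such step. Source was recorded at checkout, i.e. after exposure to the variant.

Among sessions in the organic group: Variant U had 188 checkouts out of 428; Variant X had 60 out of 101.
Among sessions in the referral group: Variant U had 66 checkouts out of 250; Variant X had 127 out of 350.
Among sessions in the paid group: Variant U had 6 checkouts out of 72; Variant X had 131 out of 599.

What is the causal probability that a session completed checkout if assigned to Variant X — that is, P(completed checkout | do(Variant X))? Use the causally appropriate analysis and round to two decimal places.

Stratifying would compare variants among sessions the variants themselves sorted into traffic source groups — a form of selection on an intermediate. The unconditioned pooled rates give the total causal effect.
So P(outcome | do(Variant X)) is just the pooled rate for Variant X: 318/1050 = 0.303.

0.30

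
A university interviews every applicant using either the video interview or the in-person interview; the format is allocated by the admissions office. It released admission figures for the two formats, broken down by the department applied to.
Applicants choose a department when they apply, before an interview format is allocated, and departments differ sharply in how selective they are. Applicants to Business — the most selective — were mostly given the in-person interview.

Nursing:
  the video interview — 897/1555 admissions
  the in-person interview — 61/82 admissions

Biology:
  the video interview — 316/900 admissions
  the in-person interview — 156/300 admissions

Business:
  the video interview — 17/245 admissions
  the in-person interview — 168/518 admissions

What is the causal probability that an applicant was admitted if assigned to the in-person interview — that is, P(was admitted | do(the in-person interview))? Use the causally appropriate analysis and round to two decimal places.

0.58

Department differs across interview formats for reasons unrelated to any effect of the interview format itself, and it separately predicts the outcome — a classic confounder. We must compare within department levels.
Standardising the in-person interview to the population department mix: 0.455·61/82 + 0.333·156/300 + 0.212·168/518 = 0.580.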